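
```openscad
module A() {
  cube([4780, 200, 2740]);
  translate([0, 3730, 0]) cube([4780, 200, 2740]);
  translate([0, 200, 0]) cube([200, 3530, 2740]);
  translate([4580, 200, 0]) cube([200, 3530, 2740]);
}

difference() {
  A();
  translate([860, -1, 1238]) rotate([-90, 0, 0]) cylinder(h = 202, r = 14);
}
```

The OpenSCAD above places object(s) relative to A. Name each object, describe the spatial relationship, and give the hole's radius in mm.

A is a house frame. The house frame has a circular hole through its front wall. The hole's radius is 14 mm.

The subtracted cylinder has r = 14 mm.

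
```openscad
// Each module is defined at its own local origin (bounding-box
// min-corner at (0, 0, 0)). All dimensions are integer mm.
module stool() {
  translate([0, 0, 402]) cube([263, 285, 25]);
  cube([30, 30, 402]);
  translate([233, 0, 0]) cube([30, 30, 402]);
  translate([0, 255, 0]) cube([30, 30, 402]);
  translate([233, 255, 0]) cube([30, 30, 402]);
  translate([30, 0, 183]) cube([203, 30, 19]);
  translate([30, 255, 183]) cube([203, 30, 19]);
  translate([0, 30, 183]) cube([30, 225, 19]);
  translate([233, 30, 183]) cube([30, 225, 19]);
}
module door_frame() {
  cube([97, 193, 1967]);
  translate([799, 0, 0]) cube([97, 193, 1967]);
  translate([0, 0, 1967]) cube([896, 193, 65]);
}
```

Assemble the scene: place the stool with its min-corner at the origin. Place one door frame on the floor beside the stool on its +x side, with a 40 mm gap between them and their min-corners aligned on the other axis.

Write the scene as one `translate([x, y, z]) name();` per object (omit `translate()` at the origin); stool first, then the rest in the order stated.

stool();
translate([303, 0, 0]) door_frame();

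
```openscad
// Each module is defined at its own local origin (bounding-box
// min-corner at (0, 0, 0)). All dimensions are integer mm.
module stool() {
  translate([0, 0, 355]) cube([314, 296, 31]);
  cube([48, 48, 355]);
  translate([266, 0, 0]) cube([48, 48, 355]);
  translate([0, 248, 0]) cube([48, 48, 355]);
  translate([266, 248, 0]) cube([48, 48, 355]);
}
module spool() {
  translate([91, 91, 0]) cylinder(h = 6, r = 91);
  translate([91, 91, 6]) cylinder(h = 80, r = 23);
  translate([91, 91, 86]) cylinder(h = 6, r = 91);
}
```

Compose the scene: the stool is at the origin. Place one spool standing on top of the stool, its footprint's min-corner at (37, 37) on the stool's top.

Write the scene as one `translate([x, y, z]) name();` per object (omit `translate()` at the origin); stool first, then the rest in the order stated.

stool();
translate([37, 37, 386]) spool();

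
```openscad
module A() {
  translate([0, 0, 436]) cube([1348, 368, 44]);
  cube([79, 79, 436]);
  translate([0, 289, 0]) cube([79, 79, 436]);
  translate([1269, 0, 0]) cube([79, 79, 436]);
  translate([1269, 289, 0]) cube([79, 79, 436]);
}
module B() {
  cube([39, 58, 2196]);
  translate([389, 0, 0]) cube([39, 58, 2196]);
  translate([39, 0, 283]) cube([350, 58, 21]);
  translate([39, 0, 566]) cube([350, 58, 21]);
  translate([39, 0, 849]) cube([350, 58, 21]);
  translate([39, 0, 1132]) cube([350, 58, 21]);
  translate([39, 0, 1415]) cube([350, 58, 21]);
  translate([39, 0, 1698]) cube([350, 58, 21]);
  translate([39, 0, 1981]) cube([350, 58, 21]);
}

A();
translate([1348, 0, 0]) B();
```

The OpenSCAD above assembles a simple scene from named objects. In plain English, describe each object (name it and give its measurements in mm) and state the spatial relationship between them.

A is a bench: a 1348×368 mm seat slab, 44 mm thick, top at z = 480 mm, on four 79×79 mm square legs flush with the seat corners and standing on z = 0.

B is a wooden ladder with two side rails of 39×58 mm section and 2196 mm height, set 428 mm apart overall. Between them run 7 rectangular rungs (58 mm deep, 21 mm thick), front faces flush with the rails' −y face. The bottom of the first rung is 283 mm above the floor and each subsequent rung is 283 mm higher than the one below.

The ladder is against the bench's +x side, with their −y faces flush.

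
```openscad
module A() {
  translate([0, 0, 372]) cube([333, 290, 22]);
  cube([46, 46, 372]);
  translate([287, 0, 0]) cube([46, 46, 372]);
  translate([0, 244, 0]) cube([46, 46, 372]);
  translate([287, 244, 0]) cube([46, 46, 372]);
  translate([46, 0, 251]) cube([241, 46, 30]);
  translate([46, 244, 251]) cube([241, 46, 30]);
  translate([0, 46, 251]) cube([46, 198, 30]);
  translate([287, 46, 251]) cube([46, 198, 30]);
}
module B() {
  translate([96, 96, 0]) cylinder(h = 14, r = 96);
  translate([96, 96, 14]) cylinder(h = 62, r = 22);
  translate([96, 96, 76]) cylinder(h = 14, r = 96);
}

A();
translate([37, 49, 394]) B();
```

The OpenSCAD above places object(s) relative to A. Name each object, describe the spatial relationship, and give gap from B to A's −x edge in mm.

The spool's min-x is at 37; the stool's min-x is 0; gap = 37 mm.

A is a stool. B is a spool. The spool is on top of the stool. The gap from the spool to the stool's −x edge is 37 mm.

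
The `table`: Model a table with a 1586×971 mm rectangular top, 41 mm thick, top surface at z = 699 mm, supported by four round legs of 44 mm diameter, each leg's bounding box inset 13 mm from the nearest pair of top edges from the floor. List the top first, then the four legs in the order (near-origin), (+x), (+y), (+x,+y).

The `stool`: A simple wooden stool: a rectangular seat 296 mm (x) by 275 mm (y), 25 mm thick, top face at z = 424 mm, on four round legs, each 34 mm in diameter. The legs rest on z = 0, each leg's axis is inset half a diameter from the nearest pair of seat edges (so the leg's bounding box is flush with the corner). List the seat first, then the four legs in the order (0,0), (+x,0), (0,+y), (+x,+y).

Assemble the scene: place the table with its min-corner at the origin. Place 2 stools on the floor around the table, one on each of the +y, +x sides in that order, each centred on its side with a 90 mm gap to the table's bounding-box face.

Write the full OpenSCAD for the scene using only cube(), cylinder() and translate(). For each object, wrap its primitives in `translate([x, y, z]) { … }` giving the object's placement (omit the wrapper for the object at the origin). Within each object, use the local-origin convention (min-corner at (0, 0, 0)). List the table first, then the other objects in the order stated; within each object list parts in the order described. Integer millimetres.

translate([0, 0, 658]) cube([1586, 971, 41]);
translate([35, 35, 0]) cylinder(h = 658, r = 22);
translate([1551, 35, 0]) cylinder(h = 658, r = 22);
translate([35, 936, 0]) cylinder(h = 658, r = 22);
translate([1551, 936, 0]) cylinder(h = 658, r = 22);
translate([645, 1061, 0]) {
  translate([0, 0, 399]) cube([296, 275, 25]);
  translate([17, 17, 0]) cylinder(h = 399, r = 17);
  translate([279, 17, 0]) cylinder(h = 399, r = 17);
  translate([17, 258, 0]) cylinder(h = 399, r = 17);
  translate([279, 258, 0]) cylinder(h = 399, r = 17);
}
translate([1676, 348, 0]) {
  translate([0, 0, 399]) cube([296, 275, 25]);
  translate([17, 17, 0]) cylinder(h = 399, r = 17);
  translate([279, 17, 0]) cylinder(h = 399, r = 17);
  translate([17, 258, 0]) cylinder(h = 399, r = 17);
  translate([279, 258, 0]) cylinder(h = 399, r = 17);
}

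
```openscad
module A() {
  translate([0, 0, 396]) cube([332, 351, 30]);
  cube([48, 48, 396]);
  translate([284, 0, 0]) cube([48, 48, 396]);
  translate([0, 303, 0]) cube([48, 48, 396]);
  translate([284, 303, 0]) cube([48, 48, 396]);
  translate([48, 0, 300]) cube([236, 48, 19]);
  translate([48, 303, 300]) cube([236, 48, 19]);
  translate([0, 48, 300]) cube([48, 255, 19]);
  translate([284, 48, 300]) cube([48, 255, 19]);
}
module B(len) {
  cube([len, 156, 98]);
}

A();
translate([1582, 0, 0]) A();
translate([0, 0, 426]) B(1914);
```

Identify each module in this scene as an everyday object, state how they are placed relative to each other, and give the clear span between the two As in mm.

A is a stool. B is a beam. A beam spans the tops of two stools. The clear span between the two stools is 1250 mm.

Second stool starts at x = 1582; first ends at x = 332; clear span = 1582 − 332 = 1250 mm.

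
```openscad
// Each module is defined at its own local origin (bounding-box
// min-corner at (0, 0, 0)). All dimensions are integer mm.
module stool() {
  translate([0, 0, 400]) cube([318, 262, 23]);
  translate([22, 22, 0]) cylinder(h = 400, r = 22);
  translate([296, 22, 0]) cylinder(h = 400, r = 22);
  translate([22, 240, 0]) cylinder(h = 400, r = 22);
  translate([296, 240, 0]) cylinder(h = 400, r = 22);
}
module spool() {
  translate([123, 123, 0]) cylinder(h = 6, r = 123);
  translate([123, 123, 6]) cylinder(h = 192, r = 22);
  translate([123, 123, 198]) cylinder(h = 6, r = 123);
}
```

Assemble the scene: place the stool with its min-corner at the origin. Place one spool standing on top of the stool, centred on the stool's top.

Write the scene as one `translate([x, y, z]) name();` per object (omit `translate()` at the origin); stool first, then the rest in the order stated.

stool();
translate([36, 8, 423]) spool();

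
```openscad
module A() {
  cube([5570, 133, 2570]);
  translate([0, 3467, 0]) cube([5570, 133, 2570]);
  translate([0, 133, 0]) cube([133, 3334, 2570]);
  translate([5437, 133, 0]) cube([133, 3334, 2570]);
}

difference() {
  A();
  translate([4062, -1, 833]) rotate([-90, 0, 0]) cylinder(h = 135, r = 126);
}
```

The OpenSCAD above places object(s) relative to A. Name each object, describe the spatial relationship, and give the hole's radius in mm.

A is a house frame. The house frame has a circular hole through its front wall. The hole's radius is 126 mm.

The subtracted cylinder has r = 126 mm.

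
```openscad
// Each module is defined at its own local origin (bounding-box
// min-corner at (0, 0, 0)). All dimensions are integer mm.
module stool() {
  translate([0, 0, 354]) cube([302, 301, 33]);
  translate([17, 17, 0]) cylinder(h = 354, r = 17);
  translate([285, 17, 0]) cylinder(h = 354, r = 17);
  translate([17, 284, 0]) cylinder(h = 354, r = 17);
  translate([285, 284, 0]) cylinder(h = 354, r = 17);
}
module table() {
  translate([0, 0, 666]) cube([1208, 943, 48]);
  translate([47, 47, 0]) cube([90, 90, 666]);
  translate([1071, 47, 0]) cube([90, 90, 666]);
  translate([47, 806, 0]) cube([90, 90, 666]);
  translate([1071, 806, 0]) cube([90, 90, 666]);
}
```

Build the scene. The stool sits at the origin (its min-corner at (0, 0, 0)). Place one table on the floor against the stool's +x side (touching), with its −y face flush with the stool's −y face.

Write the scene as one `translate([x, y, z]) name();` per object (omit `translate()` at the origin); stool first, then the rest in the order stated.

stool();
translate([302, 0, 0]) table();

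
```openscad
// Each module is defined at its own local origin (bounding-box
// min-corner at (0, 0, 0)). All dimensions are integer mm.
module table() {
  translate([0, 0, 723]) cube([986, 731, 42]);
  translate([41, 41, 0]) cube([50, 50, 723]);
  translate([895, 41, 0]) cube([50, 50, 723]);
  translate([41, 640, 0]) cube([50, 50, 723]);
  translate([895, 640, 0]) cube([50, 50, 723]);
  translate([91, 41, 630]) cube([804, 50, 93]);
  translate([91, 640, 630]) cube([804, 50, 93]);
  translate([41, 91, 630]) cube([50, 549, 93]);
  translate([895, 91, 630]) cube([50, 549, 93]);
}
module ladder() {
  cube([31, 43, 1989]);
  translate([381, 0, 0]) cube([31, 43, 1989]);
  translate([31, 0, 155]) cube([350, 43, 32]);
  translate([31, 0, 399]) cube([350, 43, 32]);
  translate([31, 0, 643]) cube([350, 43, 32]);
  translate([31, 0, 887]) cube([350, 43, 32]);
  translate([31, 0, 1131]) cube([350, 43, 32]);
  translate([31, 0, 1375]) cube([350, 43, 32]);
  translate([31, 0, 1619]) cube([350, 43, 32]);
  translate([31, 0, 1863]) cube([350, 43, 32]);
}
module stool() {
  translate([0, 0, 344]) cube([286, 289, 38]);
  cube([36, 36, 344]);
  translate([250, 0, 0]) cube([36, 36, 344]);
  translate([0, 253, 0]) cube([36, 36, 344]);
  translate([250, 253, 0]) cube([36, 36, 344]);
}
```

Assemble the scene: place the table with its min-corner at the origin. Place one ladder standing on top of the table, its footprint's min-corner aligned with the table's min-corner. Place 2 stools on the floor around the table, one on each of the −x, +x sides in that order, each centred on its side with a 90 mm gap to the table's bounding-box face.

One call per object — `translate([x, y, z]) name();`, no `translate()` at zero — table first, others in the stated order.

table();
translate([0, 0, 765]) ladder();
translate([-376, 221, 0]) stool();
translate([1076, 221, 0]) stool();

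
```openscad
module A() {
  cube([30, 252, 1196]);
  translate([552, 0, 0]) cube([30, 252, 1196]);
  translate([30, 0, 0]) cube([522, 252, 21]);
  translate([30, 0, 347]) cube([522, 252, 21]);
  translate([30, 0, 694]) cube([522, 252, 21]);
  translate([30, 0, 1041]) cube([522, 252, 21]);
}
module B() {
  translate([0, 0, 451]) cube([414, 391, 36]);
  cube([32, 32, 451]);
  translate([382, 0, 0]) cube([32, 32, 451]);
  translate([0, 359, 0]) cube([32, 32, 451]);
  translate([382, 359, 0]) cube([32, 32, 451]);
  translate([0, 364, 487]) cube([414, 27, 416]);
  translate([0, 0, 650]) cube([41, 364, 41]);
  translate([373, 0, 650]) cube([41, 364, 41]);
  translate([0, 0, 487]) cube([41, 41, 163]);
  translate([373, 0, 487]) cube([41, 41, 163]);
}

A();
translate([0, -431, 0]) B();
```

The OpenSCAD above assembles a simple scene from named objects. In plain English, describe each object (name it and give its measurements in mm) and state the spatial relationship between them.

A is an open bookshelf. Two side panels, each 30 mm thick, 252 mm deep and 1196 mm tall, stand 582 mm apart (outside-to-outside). Between them sit 4 shelves, each 21 mm thick and 252 mm deep, spanning the full gap between the sides. The bottom shelf rests on the floor (its underside at z = 0) and the clear gap between one shelf's top and the next shelf's underside is 326 mm.

B is a chair: 414×391 mm seat, 36 mm thick, top at z = 487 mm, on four 32 mm square corner legs flush with the seat edges. A 27 mm thick backrest slab spans the full seat width, extending 416 mm above the seat top, its back face flush with the seat's +y edge. Two armrests of 41×41 mm section run along each side from the seat's front edge to the front of the backrest, top faces 204 mm above the seat top and outer faces flush with the seat's x-edges; a 41×41 mm post under the front of each armrest stands on the seat at the front corner.

The chair is on the floor beside the bookshelf on its −y side.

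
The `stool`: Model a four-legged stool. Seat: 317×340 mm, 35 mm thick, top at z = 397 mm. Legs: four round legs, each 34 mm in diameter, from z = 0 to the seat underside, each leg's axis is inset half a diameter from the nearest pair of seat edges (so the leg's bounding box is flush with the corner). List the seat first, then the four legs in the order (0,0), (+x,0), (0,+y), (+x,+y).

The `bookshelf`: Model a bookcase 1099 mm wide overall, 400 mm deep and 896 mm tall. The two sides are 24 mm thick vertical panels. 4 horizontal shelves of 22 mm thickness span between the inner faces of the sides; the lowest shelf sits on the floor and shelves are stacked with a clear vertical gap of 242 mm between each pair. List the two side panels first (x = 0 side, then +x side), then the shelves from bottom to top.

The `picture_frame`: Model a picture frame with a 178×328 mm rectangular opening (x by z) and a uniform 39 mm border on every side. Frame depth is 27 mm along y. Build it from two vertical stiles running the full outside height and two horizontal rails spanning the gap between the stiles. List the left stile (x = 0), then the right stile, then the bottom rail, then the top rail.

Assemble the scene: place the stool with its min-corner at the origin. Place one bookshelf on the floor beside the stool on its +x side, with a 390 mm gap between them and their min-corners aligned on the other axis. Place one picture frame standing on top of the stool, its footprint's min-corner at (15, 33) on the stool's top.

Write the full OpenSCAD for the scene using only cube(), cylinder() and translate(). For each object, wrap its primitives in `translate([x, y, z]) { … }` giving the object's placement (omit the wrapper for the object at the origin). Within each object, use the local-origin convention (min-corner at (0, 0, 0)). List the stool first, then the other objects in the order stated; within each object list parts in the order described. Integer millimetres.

translate([0, 0, 362]) cube([317, 340, 35]);
translate([17, 17, 0]) cylinder(h = 362, r = 17);
translate([300, 17, 0]) cylinder(h = 362, r = 17);
translate([17, 323, 0]) cylinder(h = 362, r = 17);
translate([300, 323, 0]) cylinder(h = 362, r = 17);
translate([707, 0, 0]) {
  cube([24, 400, 896]);
  translate([1075, 0, 0]) cube([24, 400, 896]);
  translate([24, 0, 0]) cube([1051, 400, 22]);
  translate([24, 0, 264]) cube([1051, 400, 22]);
  translate([24, 0, 528]) cube([1051, 400, 22]);
  translate([24, 0, 792]) cube([1051, 400, 22]);
}
translate([15, 33, 397]) {
  cube([39, 27, 406]);
  translate([217, 0, 0]) cube([39, 27, 406]);
  translate([39, 0, 0]) cube([178, 27, 39]);
  translate([39, 0, 367]) cube([178, 27, 39]);
}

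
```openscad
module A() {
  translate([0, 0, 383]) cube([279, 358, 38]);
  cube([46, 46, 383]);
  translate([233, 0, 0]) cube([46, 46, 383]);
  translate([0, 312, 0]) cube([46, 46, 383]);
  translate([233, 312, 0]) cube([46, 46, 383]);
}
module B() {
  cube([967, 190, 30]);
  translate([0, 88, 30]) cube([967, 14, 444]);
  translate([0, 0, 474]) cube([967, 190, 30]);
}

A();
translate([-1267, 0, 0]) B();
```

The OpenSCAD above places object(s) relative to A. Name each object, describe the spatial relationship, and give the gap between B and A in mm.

The I-beam's nearest face is 300 mm from the stool's −x face.

A is a stool. B is an I-beam. The I-beam is on the floor beside the stool on its −x side. The gap between the I-beam and the stool is 300 mm.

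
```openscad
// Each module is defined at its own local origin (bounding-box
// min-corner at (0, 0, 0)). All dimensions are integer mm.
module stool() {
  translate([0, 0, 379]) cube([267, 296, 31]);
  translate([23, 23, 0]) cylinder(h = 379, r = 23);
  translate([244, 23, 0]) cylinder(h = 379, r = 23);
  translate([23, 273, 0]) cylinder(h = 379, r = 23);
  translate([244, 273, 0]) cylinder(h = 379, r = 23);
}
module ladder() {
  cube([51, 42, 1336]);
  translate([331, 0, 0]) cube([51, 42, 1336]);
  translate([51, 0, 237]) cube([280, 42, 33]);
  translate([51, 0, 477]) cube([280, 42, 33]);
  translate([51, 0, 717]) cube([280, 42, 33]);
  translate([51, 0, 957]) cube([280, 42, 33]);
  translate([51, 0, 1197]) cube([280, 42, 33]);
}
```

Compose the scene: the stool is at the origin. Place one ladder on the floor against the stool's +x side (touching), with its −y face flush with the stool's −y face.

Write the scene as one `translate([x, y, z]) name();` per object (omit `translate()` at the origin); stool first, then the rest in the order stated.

stool();
translate([267, 0, 0]) ladder();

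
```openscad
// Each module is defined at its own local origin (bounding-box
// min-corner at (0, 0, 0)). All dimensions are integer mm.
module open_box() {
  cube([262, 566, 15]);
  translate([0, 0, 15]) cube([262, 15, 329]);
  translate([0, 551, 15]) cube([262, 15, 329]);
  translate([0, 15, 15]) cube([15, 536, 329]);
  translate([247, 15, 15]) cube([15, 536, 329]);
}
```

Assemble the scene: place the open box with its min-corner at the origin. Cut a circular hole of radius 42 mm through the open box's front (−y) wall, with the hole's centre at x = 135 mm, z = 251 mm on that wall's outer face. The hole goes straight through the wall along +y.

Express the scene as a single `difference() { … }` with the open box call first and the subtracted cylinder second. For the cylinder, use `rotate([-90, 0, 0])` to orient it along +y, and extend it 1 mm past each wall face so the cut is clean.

difference() {
  open_box();
  translate([135, -1, 251]) rotate([-90, 0, 0]) cylinder(h = 17, r = 42);
}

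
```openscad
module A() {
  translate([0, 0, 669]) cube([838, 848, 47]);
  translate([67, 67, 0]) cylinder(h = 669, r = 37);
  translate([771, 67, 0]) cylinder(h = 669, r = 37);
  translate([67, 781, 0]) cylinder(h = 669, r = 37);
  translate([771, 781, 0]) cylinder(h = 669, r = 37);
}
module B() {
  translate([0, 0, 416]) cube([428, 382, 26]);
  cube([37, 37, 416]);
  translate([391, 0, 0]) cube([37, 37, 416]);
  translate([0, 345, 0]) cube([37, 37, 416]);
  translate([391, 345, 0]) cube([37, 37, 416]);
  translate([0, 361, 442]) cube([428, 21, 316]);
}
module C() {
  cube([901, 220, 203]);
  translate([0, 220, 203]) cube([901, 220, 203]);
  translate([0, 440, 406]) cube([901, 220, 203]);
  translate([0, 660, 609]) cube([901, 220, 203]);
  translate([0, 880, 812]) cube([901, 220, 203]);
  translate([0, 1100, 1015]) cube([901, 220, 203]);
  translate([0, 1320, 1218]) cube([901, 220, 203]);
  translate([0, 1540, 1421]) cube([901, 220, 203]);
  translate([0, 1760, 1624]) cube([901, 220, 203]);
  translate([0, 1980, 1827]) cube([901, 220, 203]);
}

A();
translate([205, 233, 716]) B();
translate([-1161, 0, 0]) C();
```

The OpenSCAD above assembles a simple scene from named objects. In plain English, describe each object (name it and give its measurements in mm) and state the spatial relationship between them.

A is a table with a 838×848 mm rectangular top, 47 mm thick, top surface at z = 716 mm, supported by four round legs of 74 mm diameter, each leg's bounding box inset 30 mm from the nearest pair of top edges, running from the floor.

B is a chair. The seat is a 428×382×26 mm slab with its top at z = 442 mm, on four 37×37 mm corner legs (flush with the seat edges, standing on z = 0). A flat backrest 21 mm thick, 316 mm tall, spans the full seat width and rises from the seat top along its +y edge, rear face flush with the rear of the seat.

C is a straight staircase of 10 solid steps. Each step is 901 mm wide (x), 220 mm deep (y, the going) and 203 mm tall (the rise). The first step rests on the floor; each subsequent step sits one going further in +y and one rise higher in +z, directly behind and above the previous step with no overlap.

The chair is on top of the table, centred. The staircase is on the floor beside the table on its −x side.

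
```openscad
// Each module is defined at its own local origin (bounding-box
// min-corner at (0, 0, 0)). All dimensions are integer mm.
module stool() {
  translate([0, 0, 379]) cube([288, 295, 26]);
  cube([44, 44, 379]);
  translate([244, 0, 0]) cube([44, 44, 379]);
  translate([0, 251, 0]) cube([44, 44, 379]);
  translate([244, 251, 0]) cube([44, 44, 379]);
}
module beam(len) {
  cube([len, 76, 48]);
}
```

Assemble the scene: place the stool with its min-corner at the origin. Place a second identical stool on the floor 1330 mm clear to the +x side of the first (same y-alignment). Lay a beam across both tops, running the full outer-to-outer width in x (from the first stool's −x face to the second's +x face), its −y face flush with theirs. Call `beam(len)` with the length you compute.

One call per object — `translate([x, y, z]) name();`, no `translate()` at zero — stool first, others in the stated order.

stool();
translate([1618, 0, 0]) stool();
translate([0, 0, 405]) beam(1906);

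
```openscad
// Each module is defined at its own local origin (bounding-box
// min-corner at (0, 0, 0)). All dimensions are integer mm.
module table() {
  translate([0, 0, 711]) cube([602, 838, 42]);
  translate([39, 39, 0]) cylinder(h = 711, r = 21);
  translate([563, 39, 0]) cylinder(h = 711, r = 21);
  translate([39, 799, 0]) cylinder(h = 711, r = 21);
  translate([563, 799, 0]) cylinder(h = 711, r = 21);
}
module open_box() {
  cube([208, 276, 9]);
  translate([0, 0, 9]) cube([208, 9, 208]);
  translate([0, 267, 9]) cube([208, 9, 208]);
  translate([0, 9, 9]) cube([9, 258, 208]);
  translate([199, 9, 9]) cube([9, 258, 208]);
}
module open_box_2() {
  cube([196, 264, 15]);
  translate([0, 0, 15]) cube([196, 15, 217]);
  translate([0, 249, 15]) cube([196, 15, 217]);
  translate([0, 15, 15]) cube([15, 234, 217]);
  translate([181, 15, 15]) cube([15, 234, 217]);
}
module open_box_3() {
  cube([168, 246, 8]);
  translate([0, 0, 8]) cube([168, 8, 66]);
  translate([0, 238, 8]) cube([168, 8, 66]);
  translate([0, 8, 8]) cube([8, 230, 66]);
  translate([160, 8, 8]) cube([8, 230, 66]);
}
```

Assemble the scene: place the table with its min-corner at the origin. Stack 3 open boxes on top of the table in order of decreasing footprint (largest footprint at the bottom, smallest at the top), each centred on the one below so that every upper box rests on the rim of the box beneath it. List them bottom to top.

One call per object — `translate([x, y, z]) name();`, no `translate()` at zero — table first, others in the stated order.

table();
translate([197, 281, 753]) open_box();
translate([203, 287, 970]) open_box_2();
translate([217, 296, 1202]) open_box_3();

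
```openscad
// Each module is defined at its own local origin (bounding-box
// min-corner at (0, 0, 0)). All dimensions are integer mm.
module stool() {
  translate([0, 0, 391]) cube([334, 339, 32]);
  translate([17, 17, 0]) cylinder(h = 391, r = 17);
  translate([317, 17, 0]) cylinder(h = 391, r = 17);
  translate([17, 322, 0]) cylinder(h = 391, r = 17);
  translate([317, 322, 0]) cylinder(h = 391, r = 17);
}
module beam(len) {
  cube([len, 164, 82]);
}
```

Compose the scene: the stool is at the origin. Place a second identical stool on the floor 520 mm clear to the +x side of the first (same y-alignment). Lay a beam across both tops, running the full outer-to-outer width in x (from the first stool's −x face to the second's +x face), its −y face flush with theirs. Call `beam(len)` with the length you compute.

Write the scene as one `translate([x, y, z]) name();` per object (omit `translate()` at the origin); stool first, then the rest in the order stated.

stool();
translate([854, 0, 0]) stool();
translate([0, 0, 423]) beam(1188);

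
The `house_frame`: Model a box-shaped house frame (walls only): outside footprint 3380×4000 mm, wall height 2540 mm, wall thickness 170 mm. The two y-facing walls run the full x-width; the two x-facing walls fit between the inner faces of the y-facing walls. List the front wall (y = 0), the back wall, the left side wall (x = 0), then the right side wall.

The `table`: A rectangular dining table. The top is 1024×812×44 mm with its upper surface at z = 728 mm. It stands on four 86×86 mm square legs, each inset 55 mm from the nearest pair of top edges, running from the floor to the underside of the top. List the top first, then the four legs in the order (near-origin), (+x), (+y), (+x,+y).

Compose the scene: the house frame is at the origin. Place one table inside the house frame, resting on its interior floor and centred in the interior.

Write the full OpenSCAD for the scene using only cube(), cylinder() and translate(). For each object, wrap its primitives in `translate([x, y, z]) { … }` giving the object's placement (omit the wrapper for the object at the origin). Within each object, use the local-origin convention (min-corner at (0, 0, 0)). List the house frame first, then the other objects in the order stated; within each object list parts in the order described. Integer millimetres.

cube([3380, 170, 2540]);
translate([0, 3830, 0]) cube([3380, 170, 2540]);
translate([0, 170, 0]) cube([170, 3660, 2540]);
translate([3210, 170, 0]) cube([170, 3660, 2540]);
translate([1178, 1594, 0]) {
  translate([0, 0, 684]) cube([1024, 812, 44]);
  translate([55, 55, 0]) cube([86, 86, 684]);
  translate([883, 55, 0]) cube([86, 86, 684]);
  translate([55, 671, 0]) cube([86, 86, 684]);
  translate([883, 671, 0]) cube([86, 86, 684]);
}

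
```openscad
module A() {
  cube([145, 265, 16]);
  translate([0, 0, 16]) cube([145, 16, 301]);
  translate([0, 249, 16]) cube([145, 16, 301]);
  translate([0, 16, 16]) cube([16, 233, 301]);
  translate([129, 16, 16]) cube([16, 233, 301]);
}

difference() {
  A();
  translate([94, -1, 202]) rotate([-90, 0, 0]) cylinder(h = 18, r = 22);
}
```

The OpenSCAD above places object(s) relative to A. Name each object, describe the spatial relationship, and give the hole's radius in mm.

A is an open box. The open box has a circular hole through its front wall. The hole's radius is 22 mm.

The subtracted cylinder has r = 22 mm.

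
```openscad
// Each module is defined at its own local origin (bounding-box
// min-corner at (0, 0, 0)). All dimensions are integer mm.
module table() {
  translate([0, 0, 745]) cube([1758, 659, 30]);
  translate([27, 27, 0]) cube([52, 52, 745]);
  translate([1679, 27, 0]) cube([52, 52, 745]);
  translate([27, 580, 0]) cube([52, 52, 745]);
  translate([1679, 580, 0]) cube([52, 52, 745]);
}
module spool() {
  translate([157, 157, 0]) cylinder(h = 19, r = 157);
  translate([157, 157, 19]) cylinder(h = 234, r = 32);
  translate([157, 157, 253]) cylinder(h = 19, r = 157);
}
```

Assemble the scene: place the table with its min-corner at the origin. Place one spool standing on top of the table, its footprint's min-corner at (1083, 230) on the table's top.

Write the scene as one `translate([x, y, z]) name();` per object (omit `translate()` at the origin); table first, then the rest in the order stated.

table();
translate([1083, 230, 775]) spool();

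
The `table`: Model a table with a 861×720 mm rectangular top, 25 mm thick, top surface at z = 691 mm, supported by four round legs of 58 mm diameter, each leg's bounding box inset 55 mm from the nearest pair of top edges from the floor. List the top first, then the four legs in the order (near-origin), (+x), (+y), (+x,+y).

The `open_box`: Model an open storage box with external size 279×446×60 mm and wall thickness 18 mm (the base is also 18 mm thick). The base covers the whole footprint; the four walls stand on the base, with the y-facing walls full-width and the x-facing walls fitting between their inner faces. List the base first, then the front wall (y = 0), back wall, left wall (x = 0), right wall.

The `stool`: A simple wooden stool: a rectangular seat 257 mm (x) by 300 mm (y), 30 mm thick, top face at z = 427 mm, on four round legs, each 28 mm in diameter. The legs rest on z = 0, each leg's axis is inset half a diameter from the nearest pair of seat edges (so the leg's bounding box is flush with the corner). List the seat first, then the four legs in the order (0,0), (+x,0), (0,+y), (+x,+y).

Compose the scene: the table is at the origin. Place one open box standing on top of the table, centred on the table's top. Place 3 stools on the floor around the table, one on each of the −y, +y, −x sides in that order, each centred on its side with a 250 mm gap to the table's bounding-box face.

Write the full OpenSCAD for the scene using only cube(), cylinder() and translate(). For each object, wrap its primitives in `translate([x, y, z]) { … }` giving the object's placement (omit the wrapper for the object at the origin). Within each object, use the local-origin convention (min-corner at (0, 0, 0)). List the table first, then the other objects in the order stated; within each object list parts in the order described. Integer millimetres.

translate([0, 0, 666]) cube([861, 720, 25]);
translate([84, 84, 0]) cylinder(h = 666, r = 29);
translate([777, 84, 0]) cylinder(h = 666, r = 29);
translate([84, 636, 0]) cylinder(h = 666, r = 29);
translate([777, 636, 0]) cylinder(h = 666, r = 29);
translate([291, 137, 691]) {
  cube([279, 446, 18]);
  translate([0, 0, 18]) cube([279, 18, 42]);
  translate([0, 428, 18]) cube([279, 18, 42]);
  translate([0, 18, 18]) cube([18, 410, 42]);
  translate([261, 18, 18]) cube([18, 410, 42]);
}
translate([302, -550, 0]) {
  translate([0, 0, 397]) cube([257, 300, 30]);
  translate([14, 14, 0]) cylinder(h = 397, r = 14);
  translate([243, 14, 0]) cylinder(h = 397, r = 14);
  translate([14, 286, 0]) cylinder(h = 397, r = 14);
  translate([243, 286, 0]) cylinder(h = 397, r = 14);
}
translate([302, 970, 0]) {
  translate([0, 0, 397]) cube([257, 300, 30]);
  translate([14, 14, 0]) cylinder(h = 397, r = 14);
  translate([243, 14, 0]) cylinder(h = 397, r = 14);
  translate([14, 286, 0]) cylinder(h = 397, r = 14);
  translate([243, 286, 0]) cylinder(h = 397, r = 14);
}
translate([-507, 210, 0]) {
  translate([0, 0, 397]) cube([257, 300, 30]);
  translate([14, 14, 0]) cylinder(h = 397, r = 14);
  translate([243, 14, 0]) cylinder(h = 397, r = 14);
  translate([14, 286, 0]) cylinder(h = 397, r = 14);
  translate([243, 286, 0]) cylinder(h = 397, r = 14);
}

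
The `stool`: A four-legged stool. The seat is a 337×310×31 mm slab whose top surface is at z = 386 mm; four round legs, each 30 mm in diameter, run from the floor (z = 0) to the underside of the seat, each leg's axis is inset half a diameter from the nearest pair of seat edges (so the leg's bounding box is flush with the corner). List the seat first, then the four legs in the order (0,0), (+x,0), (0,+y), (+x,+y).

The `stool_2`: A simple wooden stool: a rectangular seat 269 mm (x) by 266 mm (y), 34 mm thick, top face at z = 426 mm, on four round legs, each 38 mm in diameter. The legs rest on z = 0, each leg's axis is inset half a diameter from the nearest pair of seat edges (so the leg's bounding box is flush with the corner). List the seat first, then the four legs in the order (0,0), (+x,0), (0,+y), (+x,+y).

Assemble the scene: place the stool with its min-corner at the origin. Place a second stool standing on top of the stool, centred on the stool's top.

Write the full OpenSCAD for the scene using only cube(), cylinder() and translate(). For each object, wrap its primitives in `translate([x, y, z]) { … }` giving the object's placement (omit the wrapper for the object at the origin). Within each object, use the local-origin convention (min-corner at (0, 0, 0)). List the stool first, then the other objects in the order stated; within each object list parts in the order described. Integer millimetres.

translate([0, 0, 355]) cube([337, 310, 31]);
translate([15, 15, 0]) cylinder(h = 355, r = 15);
translate([322, 15, 0]) cylinder(h = 355, r = 15);
translate([15, 295, 0]) cylinder(h = 355, r = 15);
translate([322, 295, 0]) cylinder(h = 355, r = 15);
translate([34, 22, 386]) {
  translate([0, 0, 392]) cube([269, 266, 34]);
  translate([19, 19, 0]) cylinder(h = 392, r = 19);
  translate([250, 19, 0]) cylinder(h = 392, r = 19);
  translate([19, 247, 0]) cylinder(h = 392, r = 19);
  translate([250, 247, 0]) cylinder(h = 392, r = 19);
}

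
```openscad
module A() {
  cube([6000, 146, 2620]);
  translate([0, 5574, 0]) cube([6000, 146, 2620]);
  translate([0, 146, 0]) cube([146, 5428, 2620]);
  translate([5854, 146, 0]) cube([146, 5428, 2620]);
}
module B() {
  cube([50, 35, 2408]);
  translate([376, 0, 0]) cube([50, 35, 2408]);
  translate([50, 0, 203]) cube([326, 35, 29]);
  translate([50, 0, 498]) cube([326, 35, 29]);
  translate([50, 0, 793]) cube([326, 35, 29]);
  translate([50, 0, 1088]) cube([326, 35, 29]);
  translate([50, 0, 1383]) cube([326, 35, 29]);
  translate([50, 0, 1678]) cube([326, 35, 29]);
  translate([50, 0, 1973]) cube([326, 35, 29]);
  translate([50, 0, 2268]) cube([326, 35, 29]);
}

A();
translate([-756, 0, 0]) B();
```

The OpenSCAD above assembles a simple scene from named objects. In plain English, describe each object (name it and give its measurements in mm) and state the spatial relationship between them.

A is a box-shaped house frame (walls only): outside footprint 6000×5720 mm, wall height 2620 mm, wall thickness 146 mm. The two y-facing walls run the full x-width; the two x-facing walls fit between the inner faces of the y-facing walls.

B is a straight ladder. Two 50×35 mm vertical rails, 2408 mm tall, stand 426 mm apart (outside-to-outside) with their front faces coplanar on the −y side. 8 rungs, each 35 mm deep and 29 mm tall, span between the inner faces of the rails, front faces flush with the rails. The lowest rung's underside is at z = 203 mm and rungs are spaced 295 mm apart (underside to underside).

The ladder is on the floor beside the house frame on its −x side.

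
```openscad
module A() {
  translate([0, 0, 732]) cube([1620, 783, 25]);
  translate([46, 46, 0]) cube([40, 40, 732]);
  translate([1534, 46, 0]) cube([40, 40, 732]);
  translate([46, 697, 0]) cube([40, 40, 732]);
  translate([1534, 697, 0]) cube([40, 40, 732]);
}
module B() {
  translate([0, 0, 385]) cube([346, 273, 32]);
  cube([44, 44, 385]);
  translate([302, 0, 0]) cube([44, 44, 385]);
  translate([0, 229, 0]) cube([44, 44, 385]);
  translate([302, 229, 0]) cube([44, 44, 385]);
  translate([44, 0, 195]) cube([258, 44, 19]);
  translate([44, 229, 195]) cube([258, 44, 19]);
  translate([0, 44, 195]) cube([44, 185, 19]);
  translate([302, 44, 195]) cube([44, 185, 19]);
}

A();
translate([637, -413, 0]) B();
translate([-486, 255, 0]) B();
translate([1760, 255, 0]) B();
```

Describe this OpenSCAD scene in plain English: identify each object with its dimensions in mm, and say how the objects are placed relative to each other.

A is a table with a 1620×783 mm rectangular top, 25 mm thick, top surface at z = 757 mm, supported by four 40×40 mm square legs, each inset 46 mm from the nearest pair of top edges, running from the floor.

B is a simple wooden stool: a rectangular seat 346 mm (x) by 273 mm (y), 32 mm thick, top face at z = 417 mm, on four square legs, each 44×44 mm in cross-section. The legs rest on z = 0, each flush with a corner of the seat. Four stretchers, 44 mm wide and 19 mm tall, connect adjacent legs with their undersides at z = 195 mm, each running between the inner faces of the legs it joins and aligned with the legs' outer faces on the other axis.

Three stools sit around the table at the −y, −x, +x sides.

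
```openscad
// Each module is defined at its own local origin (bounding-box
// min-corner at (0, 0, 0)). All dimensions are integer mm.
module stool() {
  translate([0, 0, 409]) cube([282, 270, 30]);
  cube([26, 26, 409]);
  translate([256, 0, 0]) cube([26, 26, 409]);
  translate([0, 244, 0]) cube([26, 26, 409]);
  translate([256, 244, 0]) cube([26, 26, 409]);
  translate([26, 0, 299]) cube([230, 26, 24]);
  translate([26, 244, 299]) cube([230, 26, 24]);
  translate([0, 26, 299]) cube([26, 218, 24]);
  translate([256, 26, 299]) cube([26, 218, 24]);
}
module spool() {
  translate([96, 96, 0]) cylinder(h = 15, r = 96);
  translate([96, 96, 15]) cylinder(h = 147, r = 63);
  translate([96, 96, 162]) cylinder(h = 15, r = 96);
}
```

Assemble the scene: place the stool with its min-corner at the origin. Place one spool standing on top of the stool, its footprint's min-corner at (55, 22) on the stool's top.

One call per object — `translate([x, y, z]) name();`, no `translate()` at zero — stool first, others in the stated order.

stool();
translate([55, 22, 439]) spool();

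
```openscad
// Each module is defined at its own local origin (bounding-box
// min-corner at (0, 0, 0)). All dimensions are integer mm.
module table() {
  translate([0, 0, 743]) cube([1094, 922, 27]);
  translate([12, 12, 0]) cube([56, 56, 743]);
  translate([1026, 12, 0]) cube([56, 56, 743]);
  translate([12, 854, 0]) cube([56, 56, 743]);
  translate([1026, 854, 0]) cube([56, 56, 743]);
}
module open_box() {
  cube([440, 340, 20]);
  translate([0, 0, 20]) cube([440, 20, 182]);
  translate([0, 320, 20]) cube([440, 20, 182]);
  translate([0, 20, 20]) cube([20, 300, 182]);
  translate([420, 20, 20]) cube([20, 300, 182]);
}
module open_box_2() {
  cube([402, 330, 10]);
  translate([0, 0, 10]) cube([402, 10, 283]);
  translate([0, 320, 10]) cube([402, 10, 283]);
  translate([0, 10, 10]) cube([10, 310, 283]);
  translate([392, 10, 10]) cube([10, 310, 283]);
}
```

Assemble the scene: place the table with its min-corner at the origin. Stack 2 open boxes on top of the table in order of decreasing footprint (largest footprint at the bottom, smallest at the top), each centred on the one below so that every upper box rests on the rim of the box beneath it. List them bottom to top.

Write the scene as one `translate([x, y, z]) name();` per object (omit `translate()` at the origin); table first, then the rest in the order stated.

table();
translate([327, 291, 770]) open_box();
translate([346, 296, 972]) open_box_2();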